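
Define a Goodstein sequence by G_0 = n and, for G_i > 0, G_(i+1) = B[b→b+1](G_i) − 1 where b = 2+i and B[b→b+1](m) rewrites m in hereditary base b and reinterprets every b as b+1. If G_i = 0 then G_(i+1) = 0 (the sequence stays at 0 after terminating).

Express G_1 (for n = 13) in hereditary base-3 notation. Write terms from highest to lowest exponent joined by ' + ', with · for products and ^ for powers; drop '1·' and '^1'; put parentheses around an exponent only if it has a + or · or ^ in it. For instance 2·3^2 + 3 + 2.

3^(3 + 1) + 3^3

step 0: 13 = 2^(2 + 1) + 2^2 + 1; sub 3 for 2: 3^(3 + 1) + 3^3 + 1; = 109; G_1 = 109−1 = 108
step 1: 108 = 3^(3 + 1) + 3^3; sub 4 for 3: 4^(4 + 1) + 4^4; = 1280; G_2 = 1280−1 = 1279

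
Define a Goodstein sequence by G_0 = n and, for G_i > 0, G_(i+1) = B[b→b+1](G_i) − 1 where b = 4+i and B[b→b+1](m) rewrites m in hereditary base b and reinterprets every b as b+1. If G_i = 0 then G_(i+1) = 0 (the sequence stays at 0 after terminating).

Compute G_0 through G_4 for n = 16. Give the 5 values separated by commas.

16, 24, 27, 30, 33

G_0 = 16. HB_4(16) = 4^2. Bump = 25. G_1 = 24.
G_1 = 24. HB_5(24) = 4·5 + 4. Bump = 28. G_2 = 27.
G_2 = 27. HB_6(27) = 4·6 + 3. Bump = 31. G_3 = 30.
G_3 = 30. HB_7(30) = 4·7 + 2. Bump = 34. G_4 = 33.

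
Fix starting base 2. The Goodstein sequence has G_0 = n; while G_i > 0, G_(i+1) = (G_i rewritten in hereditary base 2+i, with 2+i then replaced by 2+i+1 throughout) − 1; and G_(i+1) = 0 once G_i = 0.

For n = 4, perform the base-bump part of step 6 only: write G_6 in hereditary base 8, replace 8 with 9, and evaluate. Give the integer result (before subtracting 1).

4 —HB2→ 2^2 —bump→ 3^3 = 27 —(−1)→ 26
26 —HB3→ 2·3^2 + 2·3 + 2 —bump→ 2·4^2 + 2·4 + 2 = 42 —(−1)→ 41
41 —HB4→ 2·4^2 + 2·4 + 1 —bump→ 2·5^2 + 2·5 + 1 = 61 —(−1)→ 60
60 —HB5→ 2·5^2 + 2·5 —bump→ 2·6^2 + 2·6 = 84 —(−1)→ 83
83 —HB6→ 2·6^2 + 6 + 5 —bump→ 2·7^2 + 7 + 5 = 110 —(−1)→ 109
109 —HB7→ 2·7^2 + 7 + 4 —bump→ 2·8^2 + 8 + 4 = 140 —(−1)→ 139
139 —HB8→ 2·8^2 + 8 + 3 —bump→ 2·9^2 + 9 + 3 = 174 —(−1)→ 173

174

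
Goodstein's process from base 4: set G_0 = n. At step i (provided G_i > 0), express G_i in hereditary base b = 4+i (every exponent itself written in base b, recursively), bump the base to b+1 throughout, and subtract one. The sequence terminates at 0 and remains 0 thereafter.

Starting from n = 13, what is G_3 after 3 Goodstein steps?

18

(0) 13|_4 = 3·4 + 1 ↦ 3·5 + 1|_5 = 16 ⇒ 15
(1) 15|_5 = 3·5 ↦ 3·6|_6 = 18 ⇒ 17
(2) 17|_6 = 2·6 + 5 ↦ 2·7 + 5|_7 = 19 ⇒ 18
(3) 18|_7 = 2·7 + 4 ↦ 2·8 + 4|_8 = 20 ⇒ 19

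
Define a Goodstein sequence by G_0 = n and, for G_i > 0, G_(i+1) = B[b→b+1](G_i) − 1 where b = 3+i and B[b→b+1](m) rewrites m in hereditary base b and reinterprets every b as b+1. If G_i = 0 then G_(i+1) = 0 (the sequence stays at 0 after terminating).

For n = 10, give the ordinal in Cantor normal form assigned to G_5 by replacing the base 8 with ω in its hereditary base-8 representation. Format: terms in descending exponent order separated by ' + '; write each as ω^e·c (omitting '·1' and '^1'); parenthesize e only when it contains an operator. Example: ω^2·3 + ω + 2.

10 —HB3→ 3^2 + 1 —bump→ 4^2 + 1 = 17 —(−1)→ 16
16 —HB4→ 4^2 —bump→ 5^2 = 25 —(−1)→ 24
24 —HB5→ 4·5 + 4 —bump→ 4·6 + 4 = 28 —(−1)→ 27
27 —HB6→ 4·6 + 3 —bump→ 4·7 + 3 = 31 —(−1)→ 30
30 —HB7→ 4·7 + 2 —bump→ 4·8 + 2 = 34 —(−1)→ 33
33 —HB8→ 4·8 + 1 —bump→ 4·9 + 1 = 37 —(−1)→ 36

ω·4 + 1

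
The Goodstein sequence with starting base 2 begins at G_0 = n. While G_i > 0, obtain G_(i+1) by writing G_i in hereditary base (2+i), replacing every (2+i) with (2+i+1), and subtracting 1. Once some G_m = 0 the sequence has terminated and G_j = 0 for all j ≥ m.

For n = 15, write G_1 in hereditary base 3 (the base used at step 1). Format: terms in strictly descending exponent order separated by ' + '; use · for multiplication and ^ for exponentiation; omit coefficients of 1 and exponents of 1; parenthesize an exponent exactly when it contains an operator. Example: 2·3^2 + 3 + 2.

3^(3 + 1) + 3^3 + 3

G_0 = 15. HB_2(15) = 2^(2 + 1) + 2^2 + 2 + 1. Bump = 112. G_1 = 111.
G_1 = 111. HB_3(111) = 3^(3 + 1) + 3^3 + 3. Bump = 1284. G_2 = 1283.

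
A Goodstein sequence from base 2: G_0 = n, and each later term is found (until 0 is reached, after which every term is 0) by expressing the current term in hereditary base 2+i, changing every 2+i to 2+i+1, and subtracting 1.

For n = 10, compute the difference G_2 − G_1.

942

step 0: 10 = 2^(2 + 1) + 2; sub 3 for 2: 3^(3 + 1) + 3; = 84; G_1 = 84−1 = 83
step 1: 83 = 3^(3 + 1) + 2; sub 4 for 3: 4^(4 + 1) + 2; = 1026; G_2 = 1026−1 = 1025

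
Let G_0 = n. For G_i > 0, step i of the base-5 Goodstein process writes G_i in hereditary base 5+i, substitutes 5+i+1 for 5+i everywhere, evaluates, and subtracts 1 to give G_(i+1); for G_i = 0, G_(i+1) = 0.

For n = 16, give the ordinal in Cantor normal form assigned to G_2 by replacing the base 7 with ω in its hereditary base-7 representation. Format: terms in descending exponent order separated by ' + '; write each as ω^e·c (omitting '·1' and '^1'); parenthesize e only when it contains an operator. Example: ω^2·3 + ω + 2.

ω·2 + 6

[0] 16 ≡ 3·5 + 1 (base 5). Lift 6: 19. −1: 18.
[1] 18 ≡ 3·6 (base 6). Lift 7: 21. −1: 20.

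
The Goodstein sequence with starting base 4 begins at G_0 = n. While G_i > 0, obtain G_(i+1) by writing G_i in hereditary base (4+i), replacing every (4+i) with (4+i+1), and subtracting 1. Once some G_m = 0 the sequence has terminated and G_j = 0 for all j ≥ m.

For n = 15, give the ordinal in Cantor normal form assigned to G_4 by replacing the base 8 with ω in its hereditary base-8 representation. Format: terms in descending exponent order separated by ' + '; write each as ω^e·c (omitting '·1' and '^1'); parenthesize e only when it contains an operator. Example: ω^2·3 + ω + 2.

ω·2 + 7

(0) 15|_4 = 3·4 + 3 ↦ 3·5 + 3|_5 = 18 ⇒ 17
(1) 17|_5 = 3·5 + 2 ↦ 3·6 + 2|_6 = 20 ⇒ 19
(2) 19|_6 = 3·6 + 1 ↦ 3·7 + 1|_7 = 22 ⇒ 21
(3) 21|_7 = 3·7 ↦ 3·8|_8 = 24 ⇒ 23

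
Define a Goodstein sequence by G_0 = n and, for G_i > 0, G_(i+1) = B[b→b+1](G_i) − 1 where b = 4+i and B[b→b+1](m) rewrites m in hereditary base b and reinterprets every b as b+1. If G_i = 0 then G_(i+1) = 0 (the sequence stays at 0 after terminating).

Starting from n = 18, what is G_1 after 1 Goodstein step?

step 0: 18 = 4^2 + 2; sub 5 for 4: 5^2 + 2; = 27; G_1 = 27−1 = 26
step 1: 26 = 5^2 + 1; sub 6 for 5: 6^2 + 1; = 37; G_2 = 37−1 = 36

26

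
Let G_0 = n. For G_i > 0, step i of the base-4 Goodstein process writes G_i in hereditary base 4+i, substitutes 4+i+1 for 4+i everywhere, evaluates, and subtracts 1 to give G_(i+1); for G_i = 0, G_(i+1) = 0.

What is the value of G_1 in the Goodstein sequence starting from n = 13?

i=0: 13 = 3·4 + 1 (b=4); 4→5: 3·5 + 1 = 16; 16−1 = 15
i=1: 15 = 3·5 (b=5); 5→6: 3·6 = 18; 18−1 = 17

15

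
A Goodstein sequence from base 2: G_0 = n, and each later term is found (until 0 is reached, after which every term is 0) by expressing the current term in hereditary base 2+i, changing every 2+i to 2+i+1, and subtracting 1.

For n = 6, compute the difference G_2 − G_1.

G_0=6  [base 2] 2^2 + 2  →[2↦3]→  3^3 + 3 = 30  −1 ⇒ G_1=29
G_1=29  [base 3] 3^3 + 2  →[3↦4]→  4^4 + 2 = 258  −1 ⇒ G_2=257

228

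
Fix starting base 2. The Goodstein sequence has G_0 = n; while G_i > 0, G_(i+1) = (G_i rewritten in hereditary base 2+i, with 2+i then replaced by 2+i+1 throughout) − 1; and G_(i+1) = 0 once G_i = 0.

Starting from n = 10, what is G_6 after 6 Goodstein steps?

84073323

step 0: 10 = 2^(2 + 1) + 2; sub 3 for 2: 3^(3 + 1) + 3; = 84; G_1 = 84−1 = 83
step 1: 83 = 3^(3 + 1) + 2; sub 4 for 3: 4^(4 + 1) + 2; = 1026; G_2 = 1026−1 = 1025
step 2: 1025 = 4^(4 + 1) + 1; sub 5 for 4: 5^(5 + 1) + 1; = 15626; G_3 = 15626−1 = 15625
step 3: 15625 = 5^(5 + 1); sub 6 for 5: 6^(6 + 1); = 279936; G_4 = 279936−1 = 279935
step 4: 279935 = 5·6^6 + 5·6^5 + 5·6^4 + 5·6^3 + 5·6^2 + 5·6 + 5; sub 7 for 6: 5·7^7 + 5·7^5 + 5·7^4 + 5·7^3 + 5·7^2 + 5·7 + 5; = 4215755; G_5 = 4215755−1 = 4215754
step 5: 4215754 = 5·7^7 + 5·7^5 + 5·7^4 + 5·7^3 + 5·7^2 + 5·7 + 4; sub 8 for 7: 5·8^8 + 5·8^5 + 5·8^4 + 5·8^3 + 5·8^2 + 5·8 + 4; = 84073324; G_6 = 84073324−1 = 84073323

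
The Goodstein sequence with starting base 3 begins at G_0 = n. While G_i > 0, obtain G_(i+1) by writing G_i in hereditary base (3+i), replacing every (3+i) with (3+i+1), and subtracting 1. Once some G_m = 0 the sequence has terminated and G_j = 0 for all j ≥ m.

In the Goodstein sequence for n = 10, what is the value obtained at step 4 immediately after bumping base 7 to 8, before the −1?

[0] 10 ≡ 3^2 + 1 (base 3). Lift 4: 17. −1: 16.
[1] 16 ≡ 4^2 (base 4). Lift 5: 25. −1: 24.
[2] 24 ≡ 4·5 + 4 (base 5). Lift 6: 28. −1: 27.
[3] 27 ≡ 4·6 + 3 (base 6). Lift 7: 31. −1: 30.
[4] 30 ≡ 4·7 + 2 (base 7). Lift 8: 34. −1: 33.

34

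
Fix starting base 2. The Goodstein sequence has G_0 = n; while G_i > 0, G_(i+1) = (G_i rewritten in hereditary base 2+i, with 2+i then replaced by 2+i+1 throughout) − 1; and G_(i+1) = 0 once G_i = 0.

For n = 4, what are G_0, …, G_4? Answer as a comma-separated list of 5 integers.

G_0=4  [base 2] 2^2  →[2↦3]→  3^3 = 27  −1 ⇒ G_1=26
G_1=26  [base 3] 2·3^2 + 2·3 + 2  →[3↦4]→  2·4^2 + 2·4 + 2 = 42  −1 ⇒ G_2=41
G_2=41  [base 4] 2·4^2 + 2·4 + 1  →[4↦5]→  2·5^2 + 2·5 + 1 = 61  −1 ⇒ G_3=60
G_3=60  [base 5] 2·5^2 + 2·5  →[5↦6]→  2·6^2 + 2·6 = 84  −1 ⇒ G_4=83

4, 26, 41, 60, 83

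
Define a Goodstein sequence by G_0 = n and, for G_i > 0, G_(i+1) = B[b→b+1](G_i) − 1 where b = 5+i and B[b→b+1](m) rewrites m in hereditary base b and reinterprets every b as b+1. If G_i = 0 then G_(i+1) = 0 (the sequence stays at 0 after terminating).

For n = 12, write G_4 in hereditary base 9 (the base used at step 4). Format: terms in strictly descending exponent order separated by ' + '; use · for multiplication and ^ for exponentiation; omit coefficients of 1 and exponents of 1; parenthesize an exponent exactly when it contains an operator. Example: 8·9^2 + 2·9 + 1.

9 + 6

(0) 12|_5 = 2·5 + 2 ↦ 2·6 + 2|_6 = 14 ⇒ 13
(1) 13|_6 = 2·6 + 1 ↦ 2·7 + 1|_7 = 15 ⇒ 14
(2) 14|_7 = 2·7 ↦ 2·8|_8 = 16 ⇒ 15
(3) 15|_8 = 8 + 7 ↦ 9 + 7|_9 = 16 ⇒ 15
(4) 15|_9 = 9 + 6 ↦ 10 + 6|_10 = 16 ⇒ 15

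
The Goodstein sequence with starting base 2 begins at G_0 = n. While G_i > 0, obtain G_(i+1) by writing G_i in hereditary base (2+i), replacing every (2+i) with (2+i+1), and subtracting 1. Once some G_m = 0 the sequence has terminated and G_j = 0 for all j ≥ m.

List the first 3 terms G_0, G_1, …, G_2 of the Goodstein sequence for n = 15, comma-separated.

15, 111, 1283

i=0: 15 = 2^(2 + 1) + 2^2 + 2 + 1 (b=2); 2→3: 3^(3 + 1) + 3^3 + 3 + 1 = 112; 112−1 = 111
i=1: 111 = 3^(3 + 1) + 3^3 + 3 (b=3); 3→4: 4^(4 + 1) + 4^4 + 4 = 1284; 1284−1 = 1283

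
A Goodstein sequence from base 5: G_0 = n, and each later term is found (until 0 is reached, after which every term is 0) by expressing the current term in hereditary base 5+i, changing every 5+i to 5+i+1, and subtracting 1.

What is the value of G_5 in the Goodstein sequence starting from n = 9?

i=0: 9 = 5 + 4 (b=5); 5→6: 6 + 4 = 10; 10−1 = 9
i=1: 9 = 6 + 3 (b=6); 6→7: 7 + 3 = 10; 10−1 = 9
i=2: 9 = 7 + 2 (b=7); 7→8: 8 + 2 = 10; 10−1 = 9
i=3: 9 = 8 + 1 (b=8); 8→9: 9 + 1 = 10; 10−1 = 9
i=4: 9 = 9 (b=9); 9→10: 10 = 10; 10−1 = 9
i=5: 9 = 9 (b=10); 10→11: 9 = 9; 9−1 = 8

9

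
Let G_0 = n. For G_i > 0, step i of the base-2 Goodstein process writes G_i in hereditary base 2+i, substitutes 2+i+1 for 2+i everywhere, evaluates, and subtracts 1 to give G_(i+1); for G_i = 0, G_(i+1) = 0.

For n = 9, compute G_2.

1023

G_0=9  [base 2] 2^(2 + 1) + 1  →[2↦3]→  3^(3 + 1) + 1 = 82  −1 ⇒ G_1=81
G_1=81  [base 3] 3^(3 + 1)  →[3↦4]→  4^(4 + 1) = 1024  −1 ⇒ G_2=1023
G_2=1023  [base 4] 3·4^4 + 3·4^3 + 3·4^2 + 3·4 + 3  →[4↦5]→  3·5^5 + 3·5^3 + 3·5^2 + 3·5 + 3 = 9843  −1 ⇒ G_3=9842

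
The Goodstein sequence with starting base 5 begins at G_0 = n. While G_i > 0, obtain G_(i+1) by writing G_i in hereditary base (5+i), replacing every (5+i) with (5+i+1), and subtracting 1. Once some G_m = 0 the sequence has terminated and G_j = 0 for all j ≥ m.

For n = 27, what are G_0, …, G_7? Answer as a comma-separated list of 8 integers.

(0) 27|_5 = 5^2 + 2 ↦ 6^2 + 2|_6 = 38 ⇒ 37
(1) 37|_6 = 6^2 + 1 ↦ 7^2 + 1|_7 = 50 ⇒ 49
(2) 49|_7 = 7^2 ↦ 8^2|_8 = 64 ⇒ 63
(3) 63|_8 = 7·8 + 7 ↦ 7·9 + 7|_9 = 70 ⇒ 69
(4) 69|_9 = 7·9 + 6 ↦ 7·10 + 6|_10 = 76 ⇒ 75
(5) 75|_10 = 7·10 + 5 ↦ 7·11 + 5|_11 = 82 ⇒ 81
(6) 81|_11 = 7·11 + 4 ↦ 7·12 + 4|_12 = 88 ⇒ 87

27, 37, 49, 63, 69, 75, 81, 87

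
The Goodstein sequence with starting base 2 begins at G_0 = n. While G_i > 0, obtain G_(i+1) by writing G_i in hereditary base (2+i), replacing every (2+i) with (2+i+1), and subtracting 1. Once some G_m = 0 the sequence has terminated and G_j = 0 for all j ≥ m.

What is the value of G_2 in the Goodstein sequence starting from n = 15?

1283

step 0: 15 = 2^(2 + 1) + 2^2 + 2 + 1; sub 3 for 2: 3^(3 + 1) + 3^3 + 3 + 1; = 112; G_1 = 112−1 = 111
step 1: 111 = 3^(3 + 1) + 3^3 + 3; sub 4 for 3: 4^(4 + 1) + 4^4 + 4; = 1284; G_2 = 1284−1 = 1283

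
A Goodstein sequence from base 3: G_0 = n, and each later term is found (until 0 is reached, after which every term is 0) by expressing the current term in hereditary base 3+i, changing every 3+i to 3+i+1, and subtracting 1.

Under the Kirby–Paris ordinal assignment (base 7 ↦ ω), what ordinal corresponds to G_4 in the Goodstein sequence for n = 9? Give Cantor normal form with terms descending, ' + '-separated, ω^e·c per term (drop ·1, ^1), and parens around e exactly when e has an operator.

[0] 9 ≡ 3^2 (base 3). Lift 4: 16. −1: 15.
[1] 15 ≡ 3·4 + 3 (base 4). Lift 5: 18. −1: 17.
[2] 17 ≡ 3·5 + 2 (base 5). Lift 6: 20. −1: 19.
[3] 19 ≡ 3·6 + 1 (base 6). Lift 7: 22. −1: 21.
[4] 21 ≡ 3·7 (base 7). Lift 8: 24. −1: 23.

ω·3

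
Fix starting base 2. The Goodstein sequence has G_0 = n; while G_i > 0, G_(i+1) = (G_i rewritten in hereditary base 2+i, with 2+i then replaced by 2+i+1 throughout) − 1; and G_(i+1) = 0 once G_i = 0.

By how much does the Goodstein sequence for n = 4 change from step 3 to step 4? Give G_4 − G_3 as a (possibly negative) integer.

base 2: 4 = 2^2; at 3: 3^3 = 27; next = 26
base 3: 26 = 2·3^2 + 2·3 + 2; at 4: 2·4^2 + 2·4 + 2 = 42; next = 41
base 4: 41 = 2·4^2 + 2·4 + 1; at 5: 2·5^2 + 2·5 + 1 = 61; next = 60
base 5: 60 = 2·5^2 + 2·5; at 6: 2·6^2 + 2·6 = 84; next = 83

23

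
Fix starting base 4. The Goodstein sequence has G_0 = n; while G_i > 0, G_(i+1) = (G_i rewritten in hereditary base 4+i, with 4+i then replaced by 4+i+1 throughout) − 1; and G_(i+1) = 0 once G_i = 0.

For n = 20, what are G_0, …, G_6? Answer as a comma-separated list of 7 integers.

G_0=20  [base 4] 4^2 + 4  →[4↦5]→  5^2 + 5 = 30  −1 ⇒ G_1=29
G_1=29  [base 5] 5^2 + 4  →[5↦6]→  6^2 + 4 = 40  −1 ⇒ G_2=39
G_2=39  [base 6] 6^2 + 3  →[6↦7]→  7^2 + 3 = 52  −1 ⇒ G_3=51
G_3=51  [base 7] 7^2 + 2  →[7↦8]→  8^2 + 2 = 66  −1 ⇒ G_4=65
G_4=65  [base 8] 8^2 + 1  →[8↦9]→  9^2 + 1 = 82  −1 ⇒ G_5=81
G_5=81  [base 9] 9^2  →[9↦10]→  10^2 = 100  −1 ⇒ G_6=99

20, 29, 39, 51, 65, 81, 99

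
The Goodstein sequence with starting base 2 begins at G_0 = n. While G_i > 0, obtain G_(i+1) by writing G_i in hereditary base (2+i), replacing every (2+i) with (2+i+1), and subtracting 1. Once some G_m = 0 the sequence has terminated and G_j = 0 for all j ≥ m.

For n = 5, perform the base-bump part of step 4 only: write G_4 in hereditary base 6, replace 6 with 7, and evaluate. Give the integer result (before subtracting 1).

base 2: 5 = 2^2 + 1; at 3: 3^3 + 1 = 28; next = 27
base 3: 27 = 3^3; at 4: 4^4 = 256; next = 255
base 4: 255 = 3·4^3 + 3·4^2 + 3·4 + 3; at 5: 3·5^3 + 3·5^2 + 3·5 + 3 = 468; next = 467
base 5: 467 = 3·5^3 + 3·5^2 + 3·5 + 2; at 6: 3·6^3 + 3·6^2 + 3·6 + 2 = 776; next = 775

1198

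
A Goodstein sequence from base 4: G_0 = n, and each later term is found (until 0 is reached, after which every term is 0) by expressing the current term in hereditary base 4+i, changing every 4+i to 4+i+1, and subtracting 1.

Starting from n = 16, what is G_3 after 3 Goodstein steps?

30

step 0: 16 = 4^2; sub 5 for 4: 5^2; = 25; G_1 = 25−1 = 24
step 1: 24 = 4·5 + 4; sub 6 for 5: 4·6 + 4; = 28; G_2 = 28−1 = 27
step 2: 27 = 4·6 + 3; sub 7 for 6: 4·7 + 3; = 31; G_3 = 31−1 = 30
step 3: 30 = 4·7 + 2; sub 8 for 7: 4·8 + 2; = 34; G_4 = 34−1 = 33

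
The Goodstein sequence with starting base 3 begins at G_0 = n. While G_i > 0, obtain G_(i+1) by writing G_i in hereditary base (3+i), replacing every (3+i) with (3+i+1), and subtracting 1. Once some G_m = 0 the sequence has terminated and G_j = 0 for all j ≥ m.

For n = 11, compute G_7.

51

base 3: 11 = 3^2 + 2; at 4: 4^2 + 2 = 18; next = 17
base 4: 17 = 4^2 + 1; at 5: 5^2 + 1 = 26; next = 25
base 5: 25 = 5^2; at 6: 6^2 = 36; next = 35
base 6: 35 = 5·6 + 5; at 7: 5·7 + 5 = 40; next = 39
base 7: 39 = 5·7 + 4; at 8: 5·8 + 4 = 44; next = 43
base 8: 43 = 5·8 + 3; at 9: 5·9 + 3 = 48; next = 47
base 9: 47 = 5·9 + 2; at 10: 5·10 + 2 = 52; next = 51
base 10: 51 = 5·10 + 1; at 11: 5·11 + 1 = 56; next = 55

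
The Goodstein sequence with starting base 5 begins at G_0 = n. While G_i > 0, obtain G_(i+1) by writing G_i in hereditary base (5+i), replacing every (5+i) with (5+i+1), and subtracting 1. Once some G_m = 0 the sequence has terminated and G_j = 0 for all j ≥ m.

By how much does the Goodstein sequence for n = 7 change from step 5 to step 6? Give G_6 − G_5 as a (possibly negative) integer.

-1

base 5: 7 = 5 + 2; at 6: 6 + 2 = 8; next = 7
base 6: 7 = 6 + 1; at 7: 7 + 1 = 8; next = 7
base 7: 7 = 7; at 8: 8 = 8; next = 7
base 8: 7 = 7; at 9: 7 = 7; next = 6
base 9: 6 = 6; at 10: 6 = 6; next = 5
base 10: 5 = 5; at 11: 5 = 5; next = 4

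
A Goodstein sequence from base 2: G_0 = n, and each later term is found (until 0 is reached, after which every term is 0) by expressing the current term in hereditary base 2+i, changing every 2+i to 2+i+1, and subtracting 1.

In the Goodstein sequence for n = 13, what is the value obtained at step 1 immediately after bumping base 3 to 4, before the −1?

1280

base 2: 13 = 2^(2 + 1) + 2^2 + 1; at 3: 3^(3 + 1) + 3^3 + 1 = 109; next = 108
base 3: 108 = 3^(3 + 1) + 3^3; at 4: 4^(4 + 1) + 4^4 = 1280; next = 1279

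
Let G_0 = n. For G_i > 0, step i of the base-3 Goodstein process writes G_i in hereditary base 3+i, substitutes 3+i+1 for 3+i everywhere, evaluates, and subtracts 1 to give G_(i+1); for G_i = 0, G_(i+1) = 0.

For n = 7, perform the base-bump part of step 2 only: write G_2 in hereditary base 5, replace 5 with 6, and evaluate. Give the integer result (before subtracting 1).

10

[0] 7 ≡ 2·3 + 1 (base 3). Lift 4: 9. −1: 8.
[1] 8 ≡ 2·4 (base 4). Lift 5: 10. −1: 9.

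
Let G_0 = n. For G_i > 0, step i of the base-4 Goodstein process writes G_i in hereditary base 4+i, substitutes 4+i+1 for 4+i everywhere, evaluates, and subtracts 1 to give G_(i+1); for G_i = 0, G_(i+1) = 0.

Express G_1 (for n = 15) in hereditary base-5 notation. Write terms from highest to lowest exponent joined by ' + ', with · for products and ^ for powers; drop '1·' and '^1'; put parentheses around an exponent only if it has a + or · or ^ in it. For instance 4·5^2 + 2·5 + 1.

15 —HB4→ 3·4 + 3 —bump→ 3·5 + 3 = 18 —(−1)→ 17
17 —HB5→ 3·5 + 2 —bump→ 3·6 + 2 = 20 —(−1)→ 19

3·5 + 2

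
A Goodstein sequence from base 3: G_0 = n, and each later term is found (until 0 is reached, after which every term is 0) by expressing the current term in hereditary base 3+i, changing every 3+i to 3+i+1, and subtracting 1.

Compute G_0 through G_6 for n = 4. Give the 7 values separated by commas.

4, 4, 4, 3, 2, 1, 0

G_0=4  [base 3] 3 + 1  →[3↦4]→  4 + 1 = 5  −1 ⇒ G_1=4
G_1=4  [base 4] 4  →[4↦5]→  5 = 5  −1 ⇒ G_2=4
G_2=4  [base 5] 4  →[5↦6]→  4 = 4  −1 ⇒ G_3=3
G_3=3  [base 6] 3  →[6↦7]→  3 = 3  −1 ⇒ G_4=2
G_4=2  [base 7] 2  →[7↦8]→  2 = 2  −1 ⇒ G_5=1
G_5=1  [base 8] 1  →[8↦9]→  1 = 1  −1 ⇒ G_6=0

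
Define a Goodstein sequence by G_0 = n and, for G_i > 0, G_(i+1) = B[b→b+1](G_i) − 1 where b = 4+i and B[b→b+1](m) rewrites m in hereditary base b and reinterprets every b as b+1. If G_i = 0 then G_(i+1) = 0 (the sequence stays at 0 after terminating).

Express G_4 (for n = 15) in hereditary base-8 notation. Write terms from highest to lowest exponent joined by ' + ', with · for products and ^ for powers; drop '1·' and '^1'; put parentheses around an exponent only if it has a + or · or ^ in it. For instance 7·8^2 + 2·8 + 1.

2·8 + 7

(0) 15|_4 = 3·4 + 3 ↦ 3·5 + 3|_5 = 18 ⇒ 17
(1) 17|_5 = 3·5 + 2 ↦ 3·6 + 2|_6 = 20 ⇒ 19
(2) 19|_6 = 3·6 + 1 ↦ 3·7 + 1|_7 = 22 ⇒ 21
(3) 21|_7 = 3·7 ↦ 3·8|_8 = 24 ⇒ 23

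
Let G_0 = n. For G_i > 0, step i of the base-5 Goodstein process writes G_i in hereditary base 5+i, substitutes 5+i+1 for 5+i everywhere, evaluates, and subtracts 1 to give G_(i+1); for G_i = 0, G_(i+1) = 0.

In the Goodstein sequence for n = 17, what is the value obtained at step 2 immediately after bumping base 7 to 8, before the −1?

24

step 0: 17 = 3·5 + 2; sub 6 for 5: 3·6 + 2; = 20; G_1 = 20−1 = 19
step 1: 19 = 3·6 + 1; sub 7 for 6: 3·7 + 1; = 22; G_2 = 22−1 = 21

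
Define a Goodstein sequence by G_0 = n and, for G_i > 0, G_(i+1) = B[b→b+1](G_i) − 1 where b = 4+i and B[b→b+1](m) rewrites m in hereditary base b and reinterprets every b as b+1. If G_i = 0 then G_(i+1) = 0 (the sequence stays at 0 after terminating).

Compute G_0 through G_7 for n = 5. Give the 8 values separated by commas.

5, 5, 5, 4, 3, 2, 1, 0

i=0: 5 = 4 + 1 (b=4); 4→5: 5 + 1 = 6; 6−1 = 5
i=1: 5 = 5 (b=5); 5→6: 6 = 6; 6−1 = 5
i=2: 5 = 5 (b=6); 6→7: 5 = 5; 5−1 = 4
i=3: 4 = 4 (b=7); 7→8: 4 = 4; 4−1 = 3
i=4: 3 = 3 (b=8); 8→9: 3 = 3; 3−1 = 2
i=5: 2 = 2 (b=9); 9→10: 2 = 2; 2−1 = 1
i=6: 1 = 1 (b=10); 10→11: 1 = 1; 1−1 = 0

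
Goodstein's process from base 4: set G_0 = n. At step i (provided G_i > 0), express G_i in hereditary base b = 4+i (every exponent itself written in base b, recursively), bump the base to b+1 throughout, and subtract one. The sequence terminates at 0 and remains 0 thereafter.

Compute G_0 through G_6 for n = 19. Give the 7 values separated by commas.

19, 27, 37, 49, 63, 69, 75

(0) 19|_4 = 4^2 + 3 ↦ 5^2 + 3|_5 = 28 ⇒ 27
(1) 27|_5 = 5^2 + 2 ↦ 6^2 + 2|_6 = 38 ⇒ 37
(2) 37|_6 = 6^2 + 1 ↦ 7^2 + 1|_7 = 50 ⇒ 49
(3) 49|_7 = 7^2 ↦ 8^2|_8 = 64 ⇒ 63
(4) 63|_8 = 7·8 + 7 ↦ 7·9 + 7|_9 = 70 ⇒ 69
(5) 69|_9 = 7·9 + 6 ↦ 7·10 + 6|_10 = 76 ⇒ 75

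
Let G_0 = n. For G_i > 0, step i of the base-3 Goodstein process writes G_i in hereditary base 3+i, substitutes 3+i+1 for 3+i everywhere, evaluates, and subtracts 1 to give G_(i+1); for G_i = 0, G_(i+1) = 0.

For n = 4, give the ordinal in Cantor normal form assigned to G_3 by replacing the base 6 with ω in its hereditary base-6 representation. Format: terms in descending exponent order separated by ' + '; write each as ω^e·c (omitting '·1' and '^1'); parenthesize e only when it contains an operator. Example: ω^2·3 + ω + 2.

step 0: 4 = 3 + 1; sub 4 for 3: 4 + 1; = 5; G_1 = 5−1 = 4
step 1: 4 = 4; sub 5 for 4: 5; = 5; G_2 = 5−1 = 4
step 2: 4 = 4; sub 6 for 5: 4; = 4; G_3 = 4−1 = 3
step 3: 3 = 3; sub 7 for 6: 3; = 3; G_4 = 3−1 = 2

3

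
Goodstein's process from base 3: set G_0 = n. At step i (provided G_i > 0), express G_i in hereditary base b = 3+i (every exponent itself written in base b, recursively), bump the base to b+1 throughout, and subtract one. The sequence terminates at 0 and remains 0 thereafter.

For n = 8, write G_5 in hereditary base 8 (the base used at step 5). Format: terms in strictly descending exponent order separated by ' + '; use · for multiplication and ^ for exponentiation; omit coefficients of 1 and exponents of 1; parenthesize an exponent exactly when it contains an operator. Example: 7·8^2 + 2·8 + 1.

8 + 3

i=0: 8 = 2·3 + 2 (b=3); 3→4: 2·4 + 2 = 10; 10−1 = 9
i=1: 9 = 2·4 + 1 (b=4); 4→5: 2·5 + 1 = 11; 11−1 = 10
i=2: 10 = 2·5 (b=5); 5→6: 2·6 = 12; 12−1 = 11
i=3: 11 = 6 + 5 (b=6); 6→7: 7 + 5 = 12; 12−1 = 11
i=4: 11 = 7 + 4 (b=7); 7→8: 8 + 4 = 12; 12−1 = 11
i=5: 11 = 8 + 3 (b=8); 8→9: 9 + 3 = 12; 12−1 = 11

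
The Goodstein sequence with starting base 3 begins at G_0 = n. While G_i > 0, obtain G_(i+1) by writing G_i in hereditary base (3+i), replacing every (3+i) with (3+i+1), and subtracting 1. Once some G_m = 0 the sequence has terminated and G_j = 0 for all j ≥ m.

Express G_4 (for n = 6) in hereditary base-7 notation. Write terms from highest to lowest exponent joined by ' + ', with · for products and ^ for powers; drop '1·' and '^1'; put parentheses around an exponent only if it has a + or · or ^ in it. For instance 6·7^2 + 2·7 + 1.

7

6 —HB3→ 2·3 —bump→ 2·4 = 8 —(−1)→ 7
7 —HB4→ 4 + 3 —bump→ 5 + 3 = 8 —(−1)→ 7
7 —HB5→ 5 + 2 —bump→ 6 + 2 = 8 —(−1)→ 7
7 —HB6→ 6 + 1 —bump→ 7 + 1 = 8 —(−1)→ 7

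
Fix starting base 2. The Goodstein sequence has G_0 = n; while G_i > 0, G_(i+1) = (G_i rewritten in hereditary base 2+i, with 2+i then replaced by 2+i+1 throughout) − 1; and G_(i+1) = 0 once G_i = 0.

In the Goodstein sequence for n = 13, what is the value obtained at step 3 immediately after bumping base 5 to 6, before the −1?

280712

[0] 13 ≡ 2^(2 + 1) + 2^2 + 1 (base 2). Lift 3: 109. −1: 108.
[1] 108 ≡ 3^(3 + 1) + 3^3 (base 3). Lift 4: 1280. −1: 1279.
[2] 1279 ≡ 4^(4 + 1) + 3·4^3 + 3·4^2 + 3·4 + 3 (base 4). Lift 5: 16093. −1: 16092.
[3] 16092 ≡ 5^(5 + 1) + 3·5^3 + 3·5^2 + 3·5 + 2 (base 5). Lift 6: 280712. −1: 280711.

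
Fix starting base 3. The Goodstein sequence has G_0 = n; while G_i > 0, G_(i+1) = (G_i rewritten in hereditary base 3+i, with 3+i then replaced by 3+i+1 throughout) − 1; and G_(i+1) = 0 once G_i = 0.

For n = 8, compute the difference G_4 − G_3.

(0) 8|_3 = 2·3 + 2 ↦ 2·4 + 2|_4 = 10 ⇒ 9
(1) 9|_4 = 2·4 + 1 ↦ 2·5 + 1|_5 = 11 ⇒ 10
(2) 10|_5 = 2·5 ↦ 2·6|_6 = 12 ⇒ 11
(3) 11|_6 = 6 + 5 ↦ 7 + 5|_7 = 12 ⇒ 11

0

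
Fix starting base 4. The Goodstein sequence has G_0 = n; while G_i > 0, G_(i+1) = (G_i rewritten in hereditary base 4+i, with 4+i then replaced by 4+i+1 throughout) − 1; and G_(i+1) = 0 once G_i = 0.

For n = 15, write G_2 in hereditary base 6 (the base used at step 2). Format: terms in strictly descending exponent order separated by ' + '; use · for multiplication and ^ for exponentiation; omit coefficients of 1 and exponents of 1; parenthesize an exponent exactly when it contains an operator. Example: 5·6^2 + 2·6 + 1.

3·6 + 1

step 0: 15 = 3·4 + 3; sub 5 for 4: 3·5 + 3; = 18; G_1 = 18−1 = 17
step 1: 17 = 3·5 + 2; sub 6 for 5: 3·6 + 2; = 20; G_2 = 20−1 = 19
step 2: 19 = 3·6 + 1; sub 7 for 6: 3·7 + 1; = 22; G_3 = 22−1 = 21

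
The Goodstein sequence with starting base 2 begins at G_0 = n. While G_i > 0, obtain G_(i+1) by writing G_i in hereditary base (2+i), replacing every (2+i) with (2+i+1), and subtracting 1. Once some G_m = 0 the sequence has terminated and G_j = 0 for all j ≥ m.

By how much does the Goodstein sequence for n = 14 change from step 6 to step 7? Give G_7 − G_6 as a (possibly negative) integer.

G_0=14  [base 2] 2^(2 + 1) + 2^2 + 2  →[2↦3]→  3^(3 + 1) + 3^3 + 3 = 111  −1 ⇒ G_1=110
G_1=110  [base 3] 3^(3 + 1) + 3^3 + 2  →[3↦4]→  4^(4 + 1) + 4^4 + 2 = 1282  −1 ⇒ G_2=1281
G_2=1281  [base 4] 4^(4 + 1) + 4^4 + 1  →[4↦5]→  5^(5 + 1) + 5^5 + 1 = 18751  −1 ⇒ G_3=18750
G_3=18750  [base 5] 5^(5 + 1) + 5^5  →[5↦6]→  6^(6 + 1) + 6^6 = 326592  −1 ⇒ G_4=326591
G_4=326591  [base 6] 6^(6 + 1) + 5·6^5 + 5·6^4 + 5·6^3 + 5·6^2 + 5·6 + 5  →[6↦7]→  7^(7 + 1) + 5·7^5 + 5·7^4 + 5·7^3 + 5·7^2 + 5·7 + 5 = 5862841  −1 ⇒ G_5=5862840
G_5=5862840  [base 7] 7^(7 + 1) + 5·7^5 + 5·7^4 + 5·7^3 + 5·7^2 + 5·7 + 4  →[7↦8]→  8^(8 + 1) + 5·8^5 + 5·8^4 + 5·8^3 + 5·8^2 + 5·8 + 4 = 134404972  −1 ⇒ G_6=134404971
G_6=134404971  [base 8] 8^(8 + 1) + 5·8^5 + 5·8^4 + 5·8^3 + 5·8^2 + 5·8 + 3  →[8↦9]→  9^(9 + 1) + 5·9^5 + 5·9^4 + 5·9^3 + 5·9^2 + 5·9 + 3 = 3487116549  −1 ⇒ G_7=3487116548

3352711577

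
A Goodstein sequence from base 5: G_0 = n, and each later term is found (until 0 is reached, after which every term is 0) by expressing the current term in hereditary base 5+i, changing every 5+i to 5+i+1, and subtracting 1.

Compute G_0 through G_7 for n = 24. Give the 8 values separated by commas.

24, 27, 30, 33, 36, 39, 41, 43

step 0: 24 = 4·5 + 4; sub 6 for 5: 4·6 + 4; = 28; G_1 = 28−1 = 27
step 1: 27 = 4·6 + 3; sub 7 for 6: 4·7 + 3; = 31; G_2 = 31−1 = 30
step 2: 30 = 4·7 + 2; sub 8 for 7: 4·8 + 2; = 34; G_3 = 34−1 = 33
step 3: 33 = 4·8 + 1; sub 9 for 8: 4·9 + 1; = 37; G_4 = 37−1 = 36
step 4: 36 = 4·9; sub 10 for 9: 4·10; = 40; G_5 = 40−1 = 39
step 5: 39 = 3·10 + 9; sub 11 for 10: 3·11 + 9; = 42; G_6 = 42−1 = 41
step 6: 41 = 3·11 + 8; sub 12 for 11: 3·12 + 8; = 44; G_7 = 44−1 = 43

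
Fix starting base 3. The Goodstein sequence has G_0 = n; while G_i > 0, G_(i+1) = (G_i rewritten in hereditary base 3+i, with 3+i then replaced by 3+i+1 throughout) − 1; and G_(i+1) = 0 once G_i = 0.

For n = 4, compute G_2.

4

step 0: 4 = 3 + 1; sub 4 for 3: 4 + 1; = 5; G_1 = 5−1 = 4
step 1: 4 = 4; sub 5 for 4: 5; = 5; G_2 = 5−1 = 4
step 2: 4 = 4; sub 6 for 5: 4; = 4; G_3 = 4−1 = 3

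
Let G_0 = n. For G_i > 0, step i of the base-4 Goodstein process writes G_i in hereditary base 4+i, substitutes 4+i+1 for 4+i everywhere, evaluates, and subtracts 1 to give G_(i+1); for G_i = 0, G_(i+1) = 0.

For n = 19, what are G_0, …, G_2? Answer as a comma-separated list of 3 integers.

G_0 = 19. HB_4(19) = 4^2 + 3. Bump = 28. G_1 = 27.
G_1 = 27. HB_5(27) = 5^2 + 2. Bump = 38. G_2 = 37.

19, 27, 37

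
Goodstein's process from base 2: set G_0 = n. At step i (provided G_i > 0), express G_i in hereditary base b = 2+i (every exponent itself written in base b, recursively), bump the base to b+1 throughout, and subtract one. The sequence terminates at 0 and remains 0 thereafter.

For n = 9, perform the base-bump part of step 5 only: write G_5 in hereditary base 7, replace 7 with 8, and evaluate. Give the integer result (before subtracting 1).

step 0: 9 = 2^(2 + 1) + 1; sub 3 for 2: 3^(3 + 1) + 1; = 82; G_1 = 82−1 = 81
step 1: 81 = 3^(3 + 1); sub 4 for 3: 4^(4 + 1); = 1024; G_2 = 1024−1 = 1023
step 2: 1023 = 3·4^4 + 3·4^3 + 3·4^2 + 3·4 + 3; sub 5 for 4: 3·5^5 + 3·5^3 + 3·5^2 + 3·5 + 3; = 9843; G_3 = 9843−1 = 9842
step 3: 9842 = 3·5^5 + 3·5^3 + 3·5^2 + 3·5 + 2; sub 6 for 5: 3·6^6 + 3·6^3 + 3·6^2 + 3·6 + 2; = 140744; G_4 = 140744−1 = 140743
step 4: 140743 = 3·6^6 + 3·6^3 + 3·6^2 + 3·6 + 1; sub 7 for 6: 3·7^7 + 3·7^3 + 3·7^2 + 3·7 + 1; = 2471827; G_5 = 2471827−1 = 2471826
step 5: 2471826 = 3·7^7 + 3·7^3 + 3·7^2 + 3·7; sub 8 for 7: 3·8^8 + 3·8^3 + 3·8^2 + 3·8; = 50333400; G_6 = 50333400−1 = 50333399

50333400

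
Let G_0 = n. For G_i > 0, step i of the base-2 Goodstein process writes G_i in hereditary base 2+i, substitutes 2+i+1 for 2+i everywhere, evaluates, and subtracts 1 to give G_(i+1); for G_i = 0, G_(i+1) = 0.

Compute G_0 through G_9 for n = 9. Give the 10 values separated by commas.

9, 81, 1023, 9842, 140743, 2471826, 50333399, 1162263921, 30000003325, 855935016215

i=0: 9 = 2^(2 + 1) + 1 (b=2); 2→3: 3^(3 + 1) + 1 = 82; 82−1 = 81
i=1: 81 = 3^(3 + 1) (b=3); 3→4: 4^(4 + 1) = 1024; 1024−1 = 1023
i=2: 1023 = 3·4^4 + 3·4^3 + 3·4^2 + 3·4 + 3 (b=4); 4→5: 3·5^5 + 3·5^3 + 3·5^2 + 3·5 + 3 = 9843; 9843−1 = 9842
i=3: 9842 = 3·5^5 + 3·5^3 + 3·5^2 + 3·5 + 2 (b=5); 5→6: 3·6^6 + 3·6^3 + 3·6^2 + 3·6 + 2 = 140744; 140744−1 = 140743
i=4: 140743 = 3·6^6 + 3·6^3 + 3·6^2 + 3·6 + 1 (b=6); 6→7: 3·7^7 + 3·7^3 + 3·7^2 + 3·7 + 1 = 2471827; 2471827−1 = 2471826
i=5: 2471826 = 3·7^7 + 3·7^3 + 3·7^2 + 3·7 (b=7); 7→8: 3·8^8 + 3·8^3 + 3·8^2 + 3·8 = 50333400; 50333400−1 = 50333399
i=6: 50333399 = 3·8^8 + 3·8^3 + 3·8^2 + 2·8 + 7 (b=8); 8→9: 3·9^9 + 3·9^3 + 3·9^2 + 2·9 + 7 = 1162263922; 1162263922−1 = 1162263921
i=7: 1162263921 = 3·9^9 + 3·9^3 + 3·9^2 + 2·9 + 6 (b=9); 9→10: 3·10^10 + 3·10^3 + 3·10^2 + 2·10 + 6 = 30000003326; 30000003326−1 = 30000003325
i=8: 30000003325 = 3·10^10 + 3·10^3 + 3·10^2 + 2·10 + 5 (b=10); 10→11: 3·11^11 + 3·11^3 + 3·11^2 + 2·11 + 5 = 855935016216; 855935016216−1 = 855935016215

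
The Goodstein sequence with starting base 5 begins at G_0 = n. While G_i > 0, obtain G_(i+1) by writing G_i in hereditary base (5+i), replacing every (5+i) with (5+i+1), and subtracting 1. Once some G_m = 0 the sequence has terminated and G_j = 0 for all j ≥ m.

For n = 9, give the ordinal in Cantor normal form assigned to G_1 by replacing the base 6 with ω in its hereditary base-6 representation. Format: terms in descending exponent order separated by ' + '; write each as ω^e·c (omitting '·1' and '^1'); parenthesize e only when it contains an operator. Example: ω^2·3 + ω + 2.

ω + 3

G_0=9  [base 5] 5 + 4  →[5↦6]→  6 + 4 = 10  −1 ⇒ G_1=9
G_1=9  [base 6] 6 + 3  →[6↦7]→  7 + 3 = 10  −1 ⇒ G_2=9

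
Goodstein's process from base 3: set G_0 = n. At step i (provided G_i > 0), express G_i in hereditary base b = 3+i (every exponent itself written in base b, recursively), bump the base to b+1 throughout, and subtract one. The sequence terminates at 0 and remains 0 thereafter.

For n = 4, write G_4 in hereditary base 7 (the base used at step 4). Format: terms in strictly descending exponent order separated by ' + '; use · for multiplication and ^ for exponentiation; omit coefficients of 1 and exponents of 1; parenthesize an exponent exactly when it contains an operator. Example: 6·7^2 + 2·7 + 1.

2

base 3: 4 = 3 + 1; at 4: 4 + 1 = 5; next = 4
base 4: 4 = 4; at 5: 5 = 5; next = 4
base 5: 4 = 4; at 6: 4 = 4; next = 3
base 6: 3 = 3; at 7: 3 = 3; next = 2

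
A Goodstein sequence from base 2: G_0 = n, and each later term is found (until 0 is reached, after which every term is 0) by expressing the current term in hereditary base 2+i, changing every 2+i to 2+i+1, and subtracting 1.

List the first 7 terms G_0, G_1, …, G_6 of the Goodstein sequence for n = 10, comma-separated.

10, 83, 1025, 15625, 279935, 4215754, 84073323

base 2: 10 = 2^(2 + 1) + 2; at 3: 3^(3 + 1) + 3 = 84; next = 83
base 3: 83 = 3^(3 + 1) + 2; at 4: 4^(4 + 1) + 2 = 1026; next = 1025
base 4: 1025 = 4^(4 + 1) + 1; at 5: 5^(5 + 1) + 1 = 15626; next = 15625
base 5: 15625 = 5^(5 + 1); at 6: 6^(6 + 1) = 279936; next = 279935
base 6: 279935 = 5·6^6 + 5·6^5 + 5·6^4 + 5·6^3 + 5·6^2 + 5·6 + 5; at 7: 5·7^7 + 5·7^5 + 5·7^4 + 5·7^3 + 5·7^2 + 5·7 + 5 = 4215755; next = 4215754
base 7: 4215754 = 5·7^7 + 5·7^5 + 5·7^4 + 5·7^3 + 5·7^2 + 5·7 + 4; at 8: 5·8^8 + 5·8^5 + 5·8^4 + 5·8^3 + 5·8^2 + 5·8 + 4 = 84073324; next = 84073323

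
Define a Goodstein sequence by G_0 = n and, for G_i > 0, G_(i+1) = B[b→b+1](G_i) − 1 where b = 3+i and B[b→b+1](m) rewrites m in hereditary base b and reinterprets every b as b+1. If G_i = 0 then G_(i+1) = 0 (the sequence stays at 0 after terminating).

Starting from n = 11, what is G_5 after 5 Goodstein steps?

43

11 —HB3→ 3^2 + 2 —bump→ 4^2 + 2 = 18 —(−1)→ 17
17 —HB4→ 4^2 + 1 —bump→ 5^2 + 1 = 26 —(−1)→ 25
25 —HB5→ 5^2 —bump→ 6^2 = 36 —(−1)→ 35
35 —HB6→ 5·6 + 5 —bump→ 5·7 + 5 = 40 —(−1)→ 39
39 —HB7→ 5·7 + 4 —bump→ 5·8 + 4 = 44 —(−1)→ 43
43 —HB8→ 5·8 + 3 —bump→ 5·9 + 3 = 48 —(−1)→ 47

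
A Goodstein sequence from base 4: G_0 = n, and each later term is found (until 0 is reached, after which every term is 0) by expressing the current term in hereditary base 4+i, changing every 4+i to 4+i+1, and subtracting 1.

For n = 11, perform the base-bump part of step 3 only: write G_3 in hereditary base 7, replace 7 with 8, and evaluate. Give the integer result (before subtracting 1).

16

G_0=11  [base 4] 2·4 + 3  →[4↦5]→  2·5 + 3 = 13  −1 ⇒ G_1=12
G_1=12  [base 5] 2·5 + 2  →[5↦6]→  2·6 + 2 = 14  −1 ⇒ G_2=13
G_2=13  [base 6] 2·6 + 1  →[6↦7]→  2·7 + 1 = 15  −1 ⇒ G_3=14
G_3=14  [base 7] 2·7  →[7↦8]→  2·8 = 16  −1 ⇒ G_4=15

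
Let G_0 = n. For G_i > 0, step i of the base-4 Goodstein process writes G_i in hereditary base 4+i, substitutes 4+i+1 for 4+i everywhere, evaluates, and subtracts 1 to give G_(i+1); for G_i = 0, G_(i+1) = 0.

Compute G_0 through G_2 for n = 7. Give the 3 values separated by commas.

base 4: 7 = 4 + 3; at 5: 5 + 3 = 8; next = 7
base 5: 7 = 5 + 2; at 6: 6 + 2 = 8; next = 7

7, 7, 7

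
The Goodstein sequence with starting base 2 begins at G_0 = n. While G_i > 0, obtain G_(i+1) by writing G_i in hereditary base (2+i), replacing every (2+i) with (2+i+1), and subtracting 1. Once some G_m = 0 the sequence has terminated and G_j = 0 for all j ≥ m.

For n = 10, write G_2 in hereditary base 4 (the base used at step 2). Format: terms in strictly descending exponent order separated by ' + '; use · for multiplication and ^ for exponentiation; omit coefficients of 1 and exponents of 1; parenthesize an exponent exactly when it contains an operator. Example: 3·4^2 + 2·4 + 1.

4^(4 + 1) + 1

step 0: 10 = 2^(2 + 1) + 2; sub 3 for 2: 3^(3 + 1) + 3; = 84; G_1 = 84−1 = 83
step 1: 83 = 3^(3 + 1) + 2; sub 4 for 3: 4^(4 + 1) + 2; = 1026; G_2 = 1026−1 = 1025
step 2: 1025 = 4^(4 + 1) + 1; sub 5 for 4: 5^(5 + 1) + 1; = 15626; G_3 = 15626−1 = 15625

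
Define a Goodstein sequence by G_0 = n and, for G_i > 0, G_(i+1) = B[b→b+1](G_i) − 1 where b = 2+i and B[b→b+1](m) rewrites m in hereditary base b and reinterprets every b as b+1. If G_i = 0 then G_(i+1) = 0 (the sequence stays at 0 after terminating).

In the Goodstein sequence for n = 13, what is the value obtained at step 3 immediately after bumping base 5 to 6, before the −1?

13 —HB2→ 2^(2 + 1) + 2^2 + 1 —bump→ 3^(3 + 1) + 3^3 + 1 = 109 —(−1)→ 108
108 —HB3→ 3^(3 + 1) + 3^3 —bump→ 4^(4 + 1) + 4^4 = 1280 —(−1)→ 1279
1279 —HB4→ 4^(4 + 1) + 3·4^3 + 3·4^2 + 3·4 + 3 —bump→ 5^(5 + 1) + 3·5^3 + 3·5^2 + 3·5 + 3 = 16093 —(−1)→ 16092

280712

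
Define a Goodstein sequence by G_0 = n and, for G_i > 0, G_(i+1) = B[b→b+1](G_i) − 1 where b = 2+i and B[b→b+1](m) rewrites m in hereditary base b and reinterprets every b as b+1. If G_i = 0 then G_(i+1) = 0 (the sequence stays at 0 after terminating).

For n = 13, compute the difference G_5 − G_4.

G_0=13  [base 2] 2^(2 + 1) + 2^2 + 1  →[2↦3]→  3^(3 + 1) + 3^3 + 1 = 109  −1 ⇒ G_1=108
G_1=108  [base 3] 3^(3 + 1) + 3^3  →[3↦4]→  4^(4 + 1) + 4^4 = 1280  −1 ⇒ G_2=1279
G_2=1279  [base 4] 4^(4 + 1) + 3·4^3 + 3·4^2 + 3·4 + 3  →[4↦5]→  5^(5 + 1) + 3·5^3 + 3·5^2 + 3·5 + 3 = 16093  −1 ⇒ G_3=16092
G_3=16092  [base 5] 5^(5 + 1) + 3·5^3 + 3·5^2 + 3·5 + 2  →[5↦6]→  6^(6 + 1) + 3·6^3 + 3·6^2 + 3·6 + 2 = 280712  −1 ⇒ G_4=280711
G_4=280711  [base 6] 6^(6 + 1) + 3·6^3 + 3·6^2 + 3·6 + 1  →[6↦7]→  7^(7 + 1) + 3·7^3 + 3·7^2 + 3·7 + 1 = 5765999  −1 ⇒ G_5=5765998

5485287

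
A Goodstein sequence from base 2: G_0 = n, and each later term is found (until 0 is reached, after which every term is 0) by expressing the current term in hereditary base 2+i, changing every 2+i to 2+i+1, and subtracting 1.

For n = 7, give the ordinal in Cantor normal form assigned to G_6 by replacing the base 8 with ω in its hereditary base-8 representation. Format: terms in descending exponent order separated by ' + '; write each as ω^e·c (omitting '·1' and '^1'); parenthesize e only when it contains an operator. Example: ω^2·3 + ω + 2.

ω^7·7 + ω^6·7 + ω^5·7 + ω^4·7 + ω^3·7 + ω^2·7 + ω·7 + 7

G_0=7  [base 2] 2^2 + 2 + 1  →[2↦3]→  3^3 + 3 + 1 = 31  −1 ⇒ G_1=30
G_1=30  [base 3] 3^3 + 3  →[3↦4]→  4^4 + 4 = 260  −1 ⇒ G_2=259
G_2=259  [base 4] 4^4 + 3  →[4↦5]→  5^5 + 3 = 3128  −1 ⇒ G_3=3127
G_3=3127  [base 5] 5^5 + 2  →[5↦6]→  6^6 + 2 = 46658  −1 ⇒ G_4=46657
G_4=46657  [base 6] 6^6 + 1  →[6↦7]→  7^7 + 1 = 823544  −1 ⇒ G_5=823543
G_5=823543  [base 7] 7^7  →[7↦8]→  8^8 = 16777216  −1 ⇒ G_6=16777215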